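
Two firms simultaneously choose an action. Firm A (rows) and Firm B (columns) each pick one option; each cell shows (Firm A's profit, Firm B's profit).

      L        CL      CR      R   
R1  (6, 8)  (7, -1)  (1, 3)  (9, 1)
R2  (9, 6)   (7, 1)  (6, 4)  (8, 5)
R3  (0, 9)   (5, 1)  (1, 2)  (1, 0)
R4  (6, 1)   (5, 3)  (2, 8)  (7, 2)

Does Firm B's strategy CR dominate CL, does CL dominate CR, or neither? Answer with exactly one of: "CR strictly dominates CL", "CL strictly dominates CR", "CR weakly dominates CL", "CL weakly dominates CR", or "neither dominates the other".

CR strictly dominates CL

Compare CR to CL across each opponent action: R1: 3>-1, R2: 4>1, R3: 2>1, R4: 8>3.
CR gives a strictly higher payoff against each opponent action, so CR strictly dominates CL.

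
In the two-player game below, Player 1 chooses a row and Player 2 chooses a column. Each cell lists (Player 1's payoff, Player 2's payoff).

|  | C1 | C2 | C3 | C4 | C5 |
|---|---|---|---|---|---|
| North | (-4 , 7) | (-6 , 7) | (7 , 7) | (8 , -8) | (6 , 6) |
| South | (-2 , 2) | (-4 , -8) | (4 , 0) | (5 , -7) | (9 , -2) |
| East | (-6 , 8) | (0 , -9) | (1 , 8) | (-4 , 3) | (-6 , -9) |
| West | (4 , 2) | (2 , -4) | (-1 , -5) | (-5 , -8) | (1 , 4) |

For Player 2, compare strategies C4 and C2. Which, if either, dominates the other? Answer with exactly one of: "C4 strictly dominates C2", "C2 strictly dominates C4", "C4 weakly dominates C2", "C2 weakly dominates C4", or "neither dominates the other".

neither dominates the other

Compare C4 to C2 across every action of Player 1: North: -8<7, South: -7>-8, East: 3>-9, West: -8<-4.
C4 does better at South, East but worse at North, West; neither strategy dominates the other.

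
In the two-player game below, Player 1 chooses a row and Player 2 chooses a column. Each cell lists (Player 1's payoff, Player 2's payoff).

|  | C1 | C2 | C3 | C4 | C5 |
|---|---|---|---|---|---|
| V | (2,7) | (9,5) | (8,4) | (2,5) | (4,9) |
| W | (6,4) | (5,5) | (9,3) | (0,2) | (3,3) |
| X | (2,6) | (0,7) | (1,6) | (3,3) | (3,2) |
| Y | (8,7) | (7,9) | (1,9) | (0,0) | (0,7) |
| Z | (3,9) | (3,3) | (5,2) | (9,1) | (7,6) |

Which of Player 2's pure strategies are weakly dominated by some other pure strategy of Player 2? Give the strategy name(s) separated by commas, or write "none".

C1 is not dominated — it holds its own against C2 at V (7>5); C3 at V (7>4); C4 at V (7>5); C5 at W (4>3).
C2: no other strategy beats it everywhere (C1 at W (5>4); C3 at V (5>4); C4 at W (5>2); C5 at W (5>3)).
C2 weakly dominates C3 — V: 5>4, W: 5>3, X: 7>6, Y: 9=9, Z: 3>2.
C1 weakly dominates C4 — V: 7>5, W: 4>2, X: 6>3, Y: 7>0, Z: 9>1.
Nothing dominates C5: C1 at V (9>7); C2 at V (9>5); C3 at V (9>4); C4 at V (9>5).

C3, C4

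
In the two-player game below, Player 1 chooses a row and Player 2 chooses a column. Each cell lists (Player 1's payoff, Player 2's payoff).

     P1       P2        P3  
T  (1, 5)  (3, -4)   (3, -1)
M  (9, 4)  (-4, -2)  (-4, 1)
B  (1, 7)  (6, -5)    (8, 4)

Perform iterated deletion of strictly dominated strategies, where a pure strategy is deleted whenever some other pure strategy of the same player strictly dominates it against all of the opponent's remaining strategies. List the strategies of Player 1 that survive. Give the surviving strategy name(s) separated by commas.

Column P2 is eliminated: P1 beats it against every remaining row (T: 5>-4, M: 4>-2, B: 7>-5).
Player 2's strategy P3 is strictly dominated by P1 (T: 5>-1, M: 4>1, B: 7>4) and is removed.
Row T is eliminated: M beats it against every remaining column (P1: 9>1).
Player 1's strategy B is strictly dominated by M (P1: 9>1) and is removed.
Among the remaining strategies, none is strictly dominated by another pure strategy of the same player, so the elimination stops.
Surviving strategies — Player 1: {M}; Player 2: {P1}.

M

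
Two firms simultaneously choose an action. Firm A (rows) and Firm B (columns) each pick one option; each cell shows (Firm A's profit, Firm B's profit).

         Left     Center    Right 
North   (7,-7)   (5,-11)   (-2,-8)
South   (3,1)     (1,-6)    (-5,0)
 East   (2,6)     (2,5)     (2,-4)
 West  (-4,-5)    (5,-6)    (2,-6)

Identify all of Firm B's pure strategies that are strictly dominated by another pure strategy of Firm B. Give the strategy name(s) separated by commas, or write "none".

Center, Right

Nothing dominates Left: Center at North (-7>-11); Right at North (-7>-8).
Center: dominated, since Left does at least as well everywhere (North: -7>-11, South: 1>-6, East: 6>5, West: -5>-6).
Right: dominated, since Left does at least as well everywhere (North: -7>-8, South: 1>0, East: 6>-4, West: -5>-6).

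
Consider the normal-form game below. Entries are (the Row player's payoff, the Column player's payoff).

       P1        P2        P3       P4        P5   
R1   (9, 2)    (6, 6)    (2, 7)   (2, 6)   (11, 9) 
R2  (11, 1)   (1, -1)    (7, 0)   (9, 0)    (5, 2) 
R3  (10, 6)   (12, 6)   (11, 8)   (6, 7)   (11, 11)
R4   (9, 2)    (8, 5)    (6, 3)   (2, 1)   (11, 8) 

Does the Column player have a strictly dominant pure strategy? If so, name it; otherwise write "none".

P5

P5 vs P1: R1: 9>2, R2: 2>1, R3: 11>6, R4: 8>2.
P5 vs P2: R1: 9>6, R2: 2>-1, R3: 11>6, R4: 8>5.
P5 vs P3: R1: 9>7, R2: 2>0, R3: 11>8, R4: 8>3.
P5 vs P4: R1: 9>6, R2: 2>0, R3: 11>7, R4: 8>1.
P5 strictly beats every other strategy against every opponent action, so it is strictly dominant.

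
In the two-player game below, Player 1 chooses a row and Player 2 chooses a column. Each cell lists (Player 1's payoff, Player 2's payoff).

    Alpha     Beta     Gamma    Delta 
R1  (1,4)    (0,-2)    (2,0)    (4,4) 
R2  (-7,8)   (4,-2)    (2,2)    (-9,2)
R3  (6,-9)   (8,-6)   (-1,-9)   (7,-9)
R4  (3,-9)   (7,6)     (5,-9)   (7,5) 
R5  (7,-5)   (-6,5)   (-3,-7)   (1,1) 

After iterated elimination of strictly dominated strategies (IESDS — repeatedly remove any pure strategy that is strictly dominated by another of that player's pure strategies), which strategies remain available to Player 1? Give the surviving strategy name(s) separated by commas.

R3

Row R1 is eliminated: R4 beats it against every remaining column (Alpha: 3>1, Beta: 7>0, Gamma: 5>2, Delta: 7>4).
Player 1's strategy R2 is strictly dominated by R4 (Alpha: 3>-7, Beta: 7>4, Gamma: 5>2, Delta: 7>-9) and is removed.
Player 2's strategy Alpha is strictly dominated by Beta (R3: -6>-9, R4: 6>-9, R5: 5>-5) and is removed.
For Player 1, R3 strictly dominates R5 on the remaining columns (Beta: 8>-6, Gamma: -1>-3, Delta: 7>1); eliminate R5.
Column Gamma is eliminated: Beta beats it against every remaining row (R3: -6>-9, R4: 6>-9).
Column Delta is eliminated: Beta beats it against every remaining row (R3: -6>-9, R4: 6>5).
Player 1's strategy R4 is strictly dominated by R3 (Beta: 8>7) and is removed.
Among the remaining strategies, none is strictly dominated by another pure strategy of the same player, so the elimination stops.
Surviving strategies — Player 1: {R3}; Player 2: {Beta}.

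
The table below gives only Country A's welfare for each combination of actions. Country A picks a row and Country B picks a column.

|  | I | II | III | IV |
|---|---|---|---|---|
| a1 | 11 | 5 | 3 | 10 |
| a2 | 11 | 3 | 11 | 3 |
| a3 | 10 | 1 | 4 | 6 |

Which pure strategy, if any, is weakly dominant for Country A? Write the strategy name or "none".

a1 fails to dominate a2 at III (3<11).
a2 fails to dominate a1 at II (3<5).
a3 fails to dominate a1 at I (10<11).
No single strategy dominates all the others.

none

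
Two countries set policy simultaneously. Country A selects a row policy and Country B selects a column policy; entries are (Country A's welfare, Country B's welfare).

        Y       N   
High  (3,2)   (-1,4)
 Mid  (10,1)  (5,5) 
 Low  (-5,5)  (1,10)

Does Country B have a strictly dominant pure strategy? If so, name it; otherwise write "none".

N vs Y: High: 4>2, Mid: 5>1, Low: 10>5.
N strictly beats every other strategy against every opponent action, so it is strictly dominant.

N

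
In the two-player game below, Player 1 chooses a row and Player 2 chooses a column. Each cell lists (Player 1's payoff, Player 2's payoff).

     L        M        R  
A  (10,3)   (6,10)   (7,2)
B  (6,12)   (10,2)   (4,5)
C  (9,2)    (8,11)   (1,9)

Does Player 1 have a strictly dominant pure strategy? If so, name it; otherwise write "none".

none

A fails to dominate B at M (6<10).
B fails to dominate A at L (6<10).
C fails to dominate A at L (9<10).
No single strategy dominates all the others.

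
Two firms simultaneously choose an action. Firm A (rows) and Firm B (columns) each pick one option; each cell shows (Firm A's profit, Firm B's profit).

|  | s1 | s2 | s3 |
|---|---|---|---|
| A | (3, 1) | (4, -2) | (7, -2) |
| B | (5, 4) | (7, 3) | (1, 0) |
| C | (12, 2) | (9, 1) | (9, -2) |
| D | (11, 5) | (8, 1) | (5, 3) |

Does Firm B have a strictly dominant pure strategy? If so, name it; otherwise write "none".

s1 vs s2: A: 1>-2, B: 4>3, C: 2>1, D: 5>1.
s1 vs s3: A: 1>-2, B: 4>0, C: 2>-2, D: 5>3.
s1 strictly beats every other strategy against every opponent action, so it is strictly dominant.

s1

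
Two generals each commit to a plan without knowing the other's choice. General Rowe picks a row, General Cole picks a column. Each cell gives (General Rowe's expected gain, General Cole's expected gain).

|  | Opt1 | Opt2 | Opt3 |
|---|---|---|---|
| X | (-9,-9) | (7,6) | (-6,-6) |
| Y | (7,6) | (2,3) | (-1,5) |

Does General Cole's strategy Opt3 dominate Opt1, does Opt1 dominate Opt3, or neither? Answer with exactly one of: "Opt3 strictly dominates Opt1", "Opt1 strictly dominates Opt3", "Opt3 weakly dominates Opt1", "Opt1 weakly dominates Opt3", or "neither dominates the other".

neither dominates the other

Opt3's payoffs vs Opt1's, by General Rowe's action — X: -6>-9, Y: 5<6.
Opt3 does better at X but worse at Y; neither strategy dominates the other.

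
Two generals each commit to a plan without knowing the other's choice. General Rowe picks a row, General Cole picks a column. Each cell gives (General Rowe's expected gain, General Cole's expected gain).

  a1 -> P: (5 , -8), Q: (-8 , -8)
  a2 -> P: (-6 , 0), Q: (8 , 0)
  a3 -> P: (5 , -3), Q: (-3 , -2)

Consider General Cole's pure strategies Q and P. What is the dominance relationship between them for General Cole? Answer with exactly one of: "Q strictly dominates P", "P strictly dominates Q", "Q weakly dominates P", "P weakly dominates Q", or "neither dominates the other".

Q weakly dominates P

Q's payoffs vs P's, by General Rowe's action — a1: -8=-8, a2: 0=0, a3: -2>-3.
Q is at least as good everywhere and strictly better somewhere (tied only at a1, a2), so Q weakly but not strictly dominates P.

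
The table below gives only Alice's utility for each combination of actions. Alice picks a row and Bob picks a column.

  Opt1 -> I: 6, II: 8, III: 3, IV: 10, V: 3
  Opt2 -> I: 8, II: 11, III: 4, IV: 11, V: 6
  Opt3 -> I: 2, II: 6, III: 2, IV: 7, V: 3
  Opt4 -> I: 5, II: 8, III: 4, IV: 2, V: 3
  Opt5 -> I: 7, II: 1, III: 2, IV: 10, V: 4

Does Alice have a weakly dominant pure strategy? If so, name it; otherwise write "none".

Opt2 vs Opt1: I: 8>6, II: 11>8, III: 4>3, IV: 11>10, V: 6>3.
Opt2 vs Opt3: I: 8>2, II: 11>6, III: 4>2, IV: 11>7, V: 6>3.
Opt2 vs Opt4: I: 8>5, II: 11>8, III: 4=4, IV: 11>2, V: 6>3.
Opt2 vs Opt5: I: 8>7, II: 11>1, III: 4>2, IV: 11>10, V: 6>4.
Opt2 is at least as good as every other strategy against every opponent action, so it is weakly dominant.

Opt2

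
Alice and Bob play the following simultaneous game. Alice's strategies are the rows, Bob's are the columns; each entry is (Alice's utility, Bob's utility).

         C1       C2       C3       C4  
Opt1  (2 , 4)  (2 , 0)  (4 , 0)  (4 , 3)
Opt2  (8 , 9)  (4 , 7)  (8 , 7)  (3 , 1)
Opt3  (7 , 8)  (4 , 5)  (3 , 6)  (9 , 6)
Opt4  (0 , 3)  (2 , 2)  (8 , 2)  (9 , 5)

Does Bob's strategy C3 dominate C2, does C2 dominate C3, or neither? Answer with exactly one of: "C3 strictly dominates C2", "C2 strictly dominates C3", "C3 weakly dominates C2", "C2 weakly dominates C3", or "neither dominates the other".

Compare C3 to C2 across each choice by Alice: Opt1: 0=0, Opt2: 7=7, Opt3: 6>5, Opt4: 2=2.
C3 is at least as good everywhere and strictly better somewhere (tied only at Opt1, Opt2, Opt4), so C3 weakly but not strictly dominates C2.

C3 weakly dominates C2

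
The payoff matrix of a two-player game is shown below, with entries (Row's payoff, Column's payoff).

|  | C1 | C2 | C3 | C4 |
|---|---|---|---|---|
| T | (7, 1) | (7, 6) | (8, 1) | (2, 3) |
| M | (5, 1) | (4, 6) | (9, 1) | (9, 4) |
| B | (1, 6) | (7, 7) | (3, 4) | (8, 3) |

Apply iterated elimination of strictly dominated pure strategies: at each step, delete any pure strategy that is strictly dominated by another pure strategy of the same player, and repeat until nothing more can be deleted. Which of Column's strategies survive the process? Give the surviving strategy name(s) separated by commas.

For Column, C2 strictly dominates C1 on the remaining rows (T: 6>1, M: 6>1, B: 7>6); eliminate C1.
Column's strategy C3 is strictly dominated by C2 (T: 6>1, M: 6>1, B: 7>4) and is removed.
Column C4 is eliminated: C2 beats it against every remaining row (T: 6>3, M: 6>4, B: 7>3).
Row's strategy M is strictly dominated by T (C2: 7>4) and is removed.
Among the remaining strategies, none is strictly dominated by another pure strategy of the same player, so the elimination stops.
Surviving strategies — Row: {T, B}; Column: {C2}.

C2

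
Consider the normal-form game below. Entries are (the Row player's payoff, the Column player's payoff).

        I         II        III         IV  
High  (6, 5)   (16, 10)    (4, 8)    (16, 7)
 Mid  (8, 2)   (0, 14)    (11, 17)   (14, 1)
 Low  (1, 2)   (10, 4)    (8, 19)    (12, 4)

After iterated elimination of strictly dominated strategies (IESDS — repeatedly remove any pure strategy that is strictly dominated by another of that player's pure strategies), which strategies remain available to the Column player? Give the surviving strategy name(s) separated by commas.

The Column player's strategy I is strictly dominated by II (High: 10>5, Mid: 14>2, Low: 4>2) and is removed.
The Column player's strategy IV is strictly dominated by III (High: 8>7, Mid: 17>1, Low: 19>4) and is removed.
Among the remaining strategies, none is strictly dominated by another pure strategy of the same player, so the elimination stops.
Surviving strategies — the Row player: {High, Mid, Low}; the Column player: {II, III}.

II, III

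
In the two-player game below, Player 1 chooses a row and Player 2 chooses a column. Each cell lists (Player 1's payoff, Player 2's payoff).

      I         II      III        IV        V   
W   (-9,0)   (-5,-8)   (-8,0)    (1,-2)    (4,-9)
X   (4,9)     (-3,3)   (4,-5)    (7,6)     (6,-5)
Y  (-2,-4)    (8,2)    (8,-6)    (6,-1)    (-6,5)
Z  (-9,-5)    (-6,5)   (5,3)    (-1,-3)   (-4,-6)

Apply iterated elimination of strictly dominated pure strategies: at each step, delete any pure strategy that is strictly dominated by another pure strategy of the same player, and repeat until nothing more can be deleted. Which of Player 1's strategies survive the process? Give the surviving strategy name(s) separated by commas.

For Player 1, X strictly dominates W on the remaining columns (I: 4>-9, II: -3>-5, III: 4>-8, IV: 7>1, V: 6>4); eliminate W.
Player 2's strategy III is strictly dominated by II (X: 3>-5, Y: 2>-6, Z: 5>3) and is removed.
For Player 1, X strictly dominates Z on the remaining columns (I: 4>-9, II: -3>-6, IV: 7>-1, V: 6>-4); eliminate Z.
Among the remaining strategies, none is strictly dominated by another pure strategy of the same player, so the elimination stops.
Surviving strategies — Player 1: {X, Y}; Player 2: {I, II, IV, V}.

X, Y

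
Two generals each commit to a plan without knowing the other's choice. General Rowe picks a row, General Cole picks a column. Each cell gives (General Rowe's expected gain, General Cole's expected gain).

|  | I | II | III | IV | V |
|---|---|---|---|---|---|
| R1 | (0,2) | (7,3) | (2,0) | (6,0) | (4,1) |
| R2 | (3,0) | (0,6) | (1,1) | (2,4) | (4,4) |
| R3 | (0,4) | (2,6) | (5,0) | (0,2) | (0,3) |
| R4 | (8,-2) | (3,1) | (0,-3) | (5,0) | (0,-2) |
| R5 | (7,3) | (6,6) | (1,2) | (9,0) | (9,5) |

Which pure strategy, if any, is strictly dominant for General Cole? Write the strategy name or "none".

II

II vs I: R1: 3>2, R2: 6>0, R3: 6>4, R4: 1>-2, R5: 6>3.
II vs III: R1: 3>0, R2: 6>1, R3: 6>0, R4: 1>-3, R5: 6>2.
II vs IV: R1: 3>0, R2: 6>4, R3: 6>2, R4: 1>0, R5: 6>0.
II vs V: R1: 3>1, R2: 6>4, R3: 6>3, R4: 1>-2, R5: 6>5.
II strictly beats every other strategy against every opponent action, so it is strictly dominant.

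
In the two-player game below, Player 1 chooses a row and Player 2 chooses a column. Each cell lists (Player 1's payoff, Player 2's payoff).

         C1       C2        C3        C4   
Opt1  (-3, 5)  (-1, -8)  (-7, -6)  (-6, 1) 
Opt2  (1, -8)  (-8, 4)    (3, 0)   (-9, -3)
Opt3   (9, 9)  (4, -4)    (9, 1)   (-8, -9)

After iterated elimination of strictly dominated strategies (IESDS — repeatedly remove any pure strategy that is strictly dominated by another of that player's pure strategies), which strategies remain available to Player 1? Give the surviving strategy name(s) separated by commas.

Opt3

Player 1's strategy Opt2 is strictly dominated by Opt3 (C1: 9>1, C2: 4>-8, C3: 9>3, C4: -8>-9) and is removed.
Column C2 is eliminated: C1 beats it against every remaining row (Opt1: 5>-8, Opt3: 9>-4).
For Player 2, C1 strictly dominates C3 on the remaining rows (Opt1: 5>-6, Opt3: 9>1); eliminate C3.
For Player 2, C1 strictly dominates C4 on the remaining rows (Opt1: 5>1, Opt3: 9>-9); eliminate C4.
For Player 1, Opt3 strictly dominates Opt1 on the remaining columns (C1: 9>-3); eliminate Opt1.
Among the remaining strategies, none is strictly dominated by another pure strategy of the same player, so the elimination stops.
Surviving strategies — Player 1: {Opt3}; Player 2: {C1}.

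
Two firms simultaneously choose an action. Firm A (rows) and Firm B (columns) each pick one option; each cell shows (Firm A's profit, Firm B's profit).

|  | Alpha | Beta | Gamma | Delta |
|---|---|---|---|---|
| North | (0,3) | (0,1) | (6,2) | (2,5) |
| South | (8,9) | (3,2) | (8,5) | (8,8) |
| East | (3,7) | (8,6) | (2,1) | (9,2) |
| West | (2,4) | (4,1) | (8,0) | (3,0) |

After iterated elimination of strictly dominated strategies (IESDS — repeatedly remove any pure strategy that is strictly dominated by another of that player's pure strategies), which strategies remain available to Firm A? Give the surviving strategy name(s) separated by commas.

Row North is eliminated: South beats it against every remaining column (Alpha: 8>0, Beta: 3>0, Gamma: 8>6, Delta: 8>2).
Column Beta is eliminated: Alpha beats it against every remaining row (South: 9>2, East: 7>6, West: 4>1).
Firm B's strategy Gamma is strictly dominated by Alpha (South: 9>5, East: 7>1, West: 4>0) and is removed.
Firm A's strategy West is strictly dominated by South (Alpha: 8>2, Delta: 8>3) and is removed.
For Firm B, Alpha strictly dominates Delta on the remaining rows (South: 9>8, East: 7>2); eliminate Delta.
Firm A's strategy East is strictly dominated by South (Alpha: 8>3) and is removed.
Among the remaining strategies, none is strictly dominated by another pure strategy of the same player, so the elimination stops.
Surviving strategies — Firm A: {South}; Firm B: {Alpha}.

South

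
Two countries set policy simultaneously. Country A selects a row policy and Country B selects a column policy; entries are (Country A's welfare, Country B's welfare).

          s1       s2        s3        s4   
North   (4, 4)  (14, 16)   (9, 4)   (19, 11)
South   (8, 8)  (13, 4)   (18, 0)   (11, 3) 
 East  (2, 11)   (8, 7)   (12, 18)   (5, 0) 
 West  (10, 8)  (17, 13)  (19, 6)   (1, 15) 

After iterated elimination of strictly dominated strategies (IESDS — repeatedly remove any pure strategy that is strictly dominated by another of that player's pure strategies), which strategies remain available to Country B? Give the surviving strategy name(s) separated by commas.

For Country A, South strictly dominates East on the remaining columns (s1: 8>2, s2: 13>8, s3: 18>12, s4: 11>5); eliminate East.
Country B's strategy s3 is strictly dominated by s2 (North: 16>4, South: 4>0, West: 13>6) and is removed.
Among the remaining strategies, none is strictly dominated by another pure strategy of the same player, so the elimination stops.
Surviving strategies — Country A: {North, South, West}; Country B: {s1, s2, s4}.

s1, s2, s4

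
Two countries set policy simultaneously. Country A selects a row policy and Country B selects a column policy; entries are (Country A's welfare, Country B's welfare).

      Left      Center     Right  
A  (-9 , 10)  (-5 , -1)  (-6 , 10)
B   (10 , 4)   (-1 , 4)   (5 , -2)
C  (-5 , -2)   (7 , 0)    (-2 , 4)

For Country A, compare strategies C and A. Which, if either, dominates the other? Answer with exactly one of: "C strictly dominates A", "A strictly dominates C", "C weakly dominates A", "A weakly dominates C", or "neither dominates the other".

C strictly dominates A

Compare C to A across each choice by Country B: Left: -5>-9, Center: 7>-5, Right: -2>-6.
C gives a strictly higher payoff against each choice by Country B, so C strictly dominates A.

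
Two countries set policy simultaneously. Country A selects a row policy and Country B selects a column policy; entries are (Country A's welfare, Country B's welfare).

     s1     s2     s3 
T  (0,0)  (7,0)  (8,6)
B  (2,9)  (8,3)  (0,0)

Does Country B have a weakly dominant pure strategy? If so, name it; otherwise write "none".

s1 fails to dominate s3 at T (0<6).
s2 fails to dominate s1 at B (3<9).
s3 fails to dominate s1 at B (0<9).
No single strategy dominates all the others.

none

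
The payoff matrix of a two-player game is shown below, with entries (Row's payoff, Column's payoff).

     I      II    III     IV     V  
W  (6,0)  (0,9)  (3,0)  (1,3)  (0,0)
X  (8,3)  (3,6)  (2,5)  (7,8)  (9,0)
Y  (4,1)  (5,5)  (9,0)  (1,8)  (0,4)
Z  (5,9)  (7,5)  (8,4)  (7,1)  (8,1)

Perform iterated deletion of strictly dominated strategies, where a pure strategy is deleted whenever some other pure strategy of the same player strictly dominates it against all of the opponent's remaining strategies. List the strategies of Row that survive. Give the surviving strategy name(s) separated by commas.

X, Z

For Column, II strictly dominates III on the remaining rows (W: 9>0, X: 6>5, Y: 5>0, Z: 5>4); eliminate III.
Row's strategy W is strictly dominated by X (I: 8>6, II: 3>0, IV: 7>1, V: 9>0) and is removed.
Row Y is eliminated: Z beats it against every remaining column (I: 5>4, II: 7>5, IV: 7>1, V: 8>0).
Column's strategy V is strictly dominated by I (X: 3>0, Z: 9>1) and is removed.
Among the remaining strategies, none is strictly dominated by another pure strategy of the same player, so the elimination stops.
Surviving strategies — Row: {X, Z}; Column: {I, II, IV}.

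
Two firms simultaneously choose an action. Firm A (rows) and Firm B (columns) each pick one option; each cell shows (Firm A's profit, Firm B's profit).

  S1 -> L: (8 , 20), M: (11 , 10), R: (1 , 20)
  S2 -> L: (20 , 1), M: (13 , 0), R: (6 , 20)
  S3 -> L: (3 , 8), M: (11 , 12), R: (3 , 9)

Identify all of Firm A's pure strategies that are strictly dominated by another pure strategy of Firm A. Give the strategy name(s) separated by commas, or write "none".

S1: dominated, since S2 does at least as well everywhere (L: 20>8, M: 13>11, R: 6>1).
S2: no other strategy beats it everywhere (S1 at L (20>8); S3 at L (20>3)).
S3 is strictly dominated by S2 (L: 20>3, M: 13>11, R: 6>3).

S1, S3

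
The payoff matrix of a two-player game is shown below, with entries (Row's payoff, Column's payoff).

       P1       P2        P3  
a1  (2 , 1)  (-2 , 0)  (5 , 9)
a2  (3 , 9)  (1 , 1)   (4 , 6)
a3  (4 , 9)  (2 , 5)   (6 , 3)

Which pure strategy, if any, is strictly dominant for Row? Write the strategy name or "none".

a3

a3 vs a1: P1: 4>2, P2: 2>-2, P3: 6>5.
a3 vs a2: P1: 4>3, P2: 2>1, P3: 6>4.
a3 strictly beats every other strategy against every opponent action, so it is strictly dominant.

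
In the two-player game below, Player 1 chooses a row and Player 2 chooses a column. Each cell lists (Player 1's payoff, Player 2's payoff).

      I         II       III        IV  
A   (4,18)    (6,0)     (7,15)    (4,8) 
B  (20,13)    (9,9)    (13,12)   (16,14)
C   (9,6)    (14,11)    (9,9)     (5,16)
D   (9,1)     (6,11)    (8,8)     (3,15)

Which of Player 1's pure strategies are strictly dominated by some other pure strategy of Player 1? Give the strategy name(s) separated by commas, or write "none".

A, D

B strictly dominates A — I: 20>4, II: 9>6, III: 13>7, IV: 16>4.
B is not dominated — it holds its own against A at I (20>4); C at I (20>9); D at I (20>9).
Nothing dominates C: A at I (9>4); B at II (14>9); D at I (9=9).
D: dominated, since B does at least as well everywhere (I: 20>9, II: 9>6, III: 13>8, IV: 16>3).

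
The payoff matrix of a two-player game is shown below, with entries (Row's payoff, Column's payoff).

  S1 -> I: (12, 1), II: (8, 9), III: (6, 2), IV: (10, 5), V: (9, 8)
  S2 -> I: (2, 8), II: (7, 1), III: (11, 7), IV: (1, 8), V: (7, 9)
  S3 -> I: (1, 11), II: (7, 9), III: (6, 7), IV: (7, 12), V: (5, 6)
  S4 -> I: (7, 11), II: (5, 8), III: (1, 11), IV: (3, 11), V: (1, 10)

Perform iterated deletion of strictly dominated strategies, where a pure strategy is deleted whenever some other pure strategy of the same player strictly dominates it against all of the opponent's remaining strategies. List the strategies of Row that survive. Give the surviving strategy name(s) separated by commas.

Row S4 is eliminated: S1 beats it against every remaining column (I: 12>7, II: 8>5, III: 6>1, IV: 10>3, V: 9>1).
Column's strategy III is strictly dominated by IV (S1: 5>2, S2: 8>7, S3: 12>7) and is removed.
Row S2 is eliminated: S1 beats it against every remaining column (I: 12>2, II: 8>7, IV: 10>1, V: 9>7).
Row S3 is eliminated: S1 beats it against every remaining column (I: 12>1, II: 8>7, IV: 10>7, V: 9>5).
Column's strategy I is strictly dominated by II (S1: 9>1) and is removed.
Column IV is eliminated: II beats it against every remaining row (S1: 9>5).
For Column, II strictly dominates V on the remaining rows (S1: 9>8); eliminate V.
Among the remaining strategies, none is strictly dominated by another pure strategy of the same player, so the elimination stops.
Surviving strategies — Row: {S1}; Column: {II}.

S1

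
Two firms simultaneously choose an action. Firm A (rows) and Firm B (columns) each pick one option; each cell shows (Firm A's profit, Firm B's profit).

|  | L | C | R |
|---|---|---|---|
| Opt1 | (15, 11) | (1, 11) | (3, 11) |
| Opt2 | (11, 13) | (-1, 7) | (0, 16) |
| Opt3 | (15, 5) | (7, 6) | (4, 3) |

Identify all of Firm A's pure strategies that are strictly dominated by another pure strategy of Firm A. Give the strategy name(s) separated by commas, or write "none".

Opt2

Nothing dominates Opt1: Opt2 at L (15>11); Opt3 at L (15=15).
Opt1 strictly dominates Opt2 — L: 15>11, C: 1>-1, R: 3>0.
Nothing dominates Opt3: Opt1 at L (15=15); Opt2 at L (15>11).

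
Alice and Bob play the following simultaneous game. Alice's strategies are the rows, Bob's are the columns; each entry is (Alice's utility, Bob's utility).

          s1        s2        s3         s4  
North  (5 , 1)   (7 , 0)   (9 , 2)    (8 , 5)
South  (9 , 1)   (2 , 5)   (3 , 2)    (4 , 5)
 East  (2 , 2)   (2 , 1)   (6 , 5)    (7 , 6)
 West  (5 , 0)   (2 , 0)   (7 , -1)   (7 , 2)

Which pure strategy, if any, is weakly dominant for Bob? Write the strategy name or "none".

s4 vs s1: North: 5>1, South: 5>1, East: 6>2, West: 2>0.
s4 vs s2: North: 5>0, South: 5=5, East: 6>1, West: 2>0.
s4 vs s3: North: 5>2, South: 5>2, East: 6>5, West: 2>-1.
s4 is at least as good as every other strategy against every opponent action, so it is weakly dominant.

s4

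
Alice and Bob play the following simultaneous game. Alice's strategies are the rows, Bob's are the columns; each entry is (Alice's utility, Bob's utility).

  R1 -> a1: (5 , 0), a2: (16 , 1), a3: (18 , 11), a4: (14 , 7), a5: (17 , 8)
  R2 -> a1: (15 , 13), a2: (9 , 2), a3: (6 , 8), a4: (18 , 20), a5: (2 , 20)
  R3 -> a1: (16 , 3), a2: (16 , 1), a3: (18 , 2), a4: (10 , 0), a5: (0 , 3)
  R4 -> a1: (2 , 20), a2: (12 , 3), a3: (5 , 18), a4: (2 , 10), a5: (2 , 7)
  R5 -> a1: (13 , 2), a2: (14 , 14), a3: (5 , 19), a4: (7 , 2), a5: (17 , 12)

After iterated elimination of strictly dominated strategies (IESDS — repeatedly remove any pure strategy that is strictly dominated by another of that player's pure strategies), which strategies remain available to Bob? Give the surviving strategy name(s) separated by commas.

For Alice, R1 strictly dominates R4 on the remaining columns (a1: 5>2, a2: 16>12, a3: 18>5, a4: 14>2, a5: 17>2); eliminate R4.
Column a2 is eliminated: a3 beats it against every remaining row (R1: 11>1, R2: 8>2, R3: 2>1, R5: 19>14).
Among the remaining strategies, none is strictly dominated by another pure strategy of the same player, so the elimination stops.
Surviving strategies — Alice: {R1, R2, R3, R5}; Bob: {a1, a3, a4, a5}.

a1, a3, a4, a5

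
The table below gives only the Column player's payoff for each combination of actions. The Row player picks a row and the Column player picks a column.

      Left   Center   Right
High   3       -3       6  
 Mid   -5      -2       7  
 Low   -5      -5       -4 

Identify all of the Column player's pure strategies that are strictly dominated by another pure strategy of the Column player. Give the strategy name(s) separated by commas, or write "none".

Right strictly dominates Left — High: 6>3, Mid: 7>-5, Low: -4>-5.
Center: dominated, since Right does at least as well everywhere (High: 6>-3, Mid: 7>-2, Low: -4>-5).
Nothing dominates Right: Left at High (6>3); Center at High (6>-3).

Left, Center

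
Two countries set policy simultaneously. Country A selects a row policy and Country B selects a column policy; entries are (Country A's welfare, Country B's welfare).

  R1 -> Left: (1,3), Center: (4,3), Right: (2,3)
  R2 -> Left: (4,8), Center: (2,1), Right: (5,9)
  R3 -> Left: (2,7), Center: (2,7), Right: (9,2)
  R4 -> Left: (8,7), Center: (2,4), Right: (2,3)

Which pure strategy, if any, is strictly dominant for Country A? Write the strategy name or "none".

R1 fails to dominate R2 at Left (1<4).
R2 fails to dominate R1 at Center (2<4).
R3 fails to dominate R1 at Center (2<4).
R4 fails to dominate R1 at Center (2<4).
No single strategy dominates all the others.

none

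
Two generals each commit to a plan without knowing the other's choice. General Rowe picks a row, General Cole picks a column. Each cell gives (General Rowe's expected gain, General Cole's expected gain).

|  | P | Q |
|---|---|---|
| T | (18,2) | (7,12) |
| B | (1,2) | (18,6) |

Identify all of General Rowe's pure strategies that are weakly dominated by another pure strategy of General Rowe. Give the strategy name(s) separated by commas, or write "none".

T is not dominated — it holds its own against B at P (18>1).
B is not dominated — it holds its own against T at Q (18>7).

none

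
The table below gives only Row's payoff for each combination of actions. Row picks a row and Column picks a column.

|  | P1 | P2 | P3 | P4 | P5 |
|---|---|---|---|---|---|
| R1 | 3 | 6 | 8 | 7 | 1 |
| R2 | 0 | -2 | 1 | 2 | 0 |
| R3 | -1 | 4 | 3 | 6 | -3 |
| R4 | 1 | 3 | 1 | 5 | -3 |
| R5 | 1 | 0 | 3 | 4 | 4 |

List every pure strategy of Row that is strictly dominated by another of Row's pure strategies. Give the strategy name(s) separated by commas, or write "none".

R1: no other strategy beats it everywhere (R2 at P1 (3>0); R3 at P1 (3>-1); R4 at P1 (3>1); R5 at P1 (3>1)).
R2: dominated, since R1 does at least as well everywhere (P1: 3>0, P2: 6>-2, P3: 8>1, P4: 7>2, P5: 1>0).
R1 strictly dominates R3 — P1: 3>-1, P2: 6>4, P3: 8>3, P4: 7>6, P5: 1>-3.
R4: dominated, since R1 does at least as well everywhere (P1: 3>1, P2: 6>3, P3: 8>1, P4: 7>5, P5: 1>-3).
R5 is not dominated — it holds its own against R1 at P5 (4>1); R2 at P1 (1>0); R3 at P1 (1>-1); R4 at P1 (1=1).

R2, R3, R4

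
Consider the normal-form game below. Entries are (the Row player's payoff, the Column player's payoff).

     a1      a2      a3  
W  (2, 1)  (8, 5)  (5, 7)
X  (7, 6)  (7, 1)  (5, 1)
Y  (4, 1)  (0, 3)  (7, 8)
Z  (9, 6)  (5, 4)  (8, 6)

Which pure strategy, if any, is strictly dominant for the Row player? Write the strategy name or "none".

none

W fails to dominate X at a1 (2<7).
X fails to dominate W at a2 (7<8).
Y fails to dominate W at a2 (0<8).
Z fails to dominate W at a2 (5<8).
No single strategy dominates all the others.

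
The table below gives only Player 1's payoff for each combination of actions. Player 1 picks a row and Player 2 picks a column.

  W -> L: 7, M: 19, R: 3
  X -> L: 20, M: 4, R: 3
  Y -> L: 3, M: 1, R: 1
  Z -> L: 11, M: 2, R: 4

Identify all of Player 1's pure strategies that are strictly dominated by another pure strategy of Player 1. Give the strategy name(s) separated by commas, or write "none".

Y

Nothing dominates W: X at M (19>4); Y at L (7>3); Z at M (19>2).
Nothing dominates X: W at L (20>7); Y at L (20>3); Z at L (20>11).
W strictly dominates Y — L: 7>3, M: 19>1, R: 3>1.
Z: no other strategy beats it everywhere (W at L (11>7); X at R (4>3); Y at L (11>3)).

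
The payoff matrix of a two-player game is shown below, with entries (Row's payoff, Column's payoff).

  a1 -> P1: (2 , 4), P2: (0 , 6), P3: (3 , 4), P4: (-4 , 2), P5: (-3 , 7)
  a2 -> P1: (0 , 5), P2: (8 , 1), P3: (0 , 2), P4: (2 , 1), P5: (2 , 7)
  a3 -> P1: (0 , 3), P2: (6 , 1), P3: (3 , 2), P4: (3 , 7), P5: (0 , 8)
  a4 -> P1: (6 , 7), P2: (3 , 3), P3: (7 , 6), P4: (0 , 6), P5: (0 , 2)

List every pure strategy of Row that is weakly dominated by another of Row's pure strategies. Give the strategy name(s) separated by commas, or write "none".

a1: dominated, since a4 does at least as well everywhere (P1: 6>2, P2: 3>0, P3: 7>3, P4: 0>-4, P5: 0>-3).
a2: no other strategy beats it everywhere (a1 at P2 (8>0); a3 at P2 (8>6); a4 at P2 (8>3)).
Nothing dominates a3: a1 at P2 (6>0); a2 at P3 (3>0); a4 at P2 (6>3).
a4: no other strategy beats it everywhere (a1 at P1 (6>2); a2 at P1 (6>0); a3 at P1 (6>0)).

a1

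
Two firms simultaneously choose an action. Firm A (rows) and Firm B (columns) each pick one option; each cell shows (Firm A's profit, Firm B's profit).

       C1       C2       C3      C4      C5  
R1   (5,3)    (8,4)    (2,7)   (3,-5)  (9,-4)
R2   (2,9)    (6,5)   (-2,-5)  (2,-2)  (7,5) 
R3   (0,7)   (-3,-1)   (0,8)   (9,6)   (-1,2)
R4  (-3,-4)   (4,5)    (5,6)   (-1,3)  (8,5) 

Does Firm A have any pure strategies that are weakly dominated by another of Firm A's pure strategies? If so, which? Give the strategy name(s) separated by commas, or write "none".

R1 is not dominated — it holds its own against R2 at C1 (5>2); R3 at C1 (5>0); R4 at C1 (5>-3).
R1 weakly dominates R2 — C1: 5>2, C2: 8>6, C3: 2>-2, C4: 3>2, C5: 9>7.
R3: no other strategy beats it everywhere (R1 at C4 (9>3); R2 at C3 (0>-2); R4 at C1 (0>-3)).
R4 is not dominated — it holds its own against R1 at C3 (5>2); R2 at C3 (5>-2); R3 at C2 (4>-3).

R2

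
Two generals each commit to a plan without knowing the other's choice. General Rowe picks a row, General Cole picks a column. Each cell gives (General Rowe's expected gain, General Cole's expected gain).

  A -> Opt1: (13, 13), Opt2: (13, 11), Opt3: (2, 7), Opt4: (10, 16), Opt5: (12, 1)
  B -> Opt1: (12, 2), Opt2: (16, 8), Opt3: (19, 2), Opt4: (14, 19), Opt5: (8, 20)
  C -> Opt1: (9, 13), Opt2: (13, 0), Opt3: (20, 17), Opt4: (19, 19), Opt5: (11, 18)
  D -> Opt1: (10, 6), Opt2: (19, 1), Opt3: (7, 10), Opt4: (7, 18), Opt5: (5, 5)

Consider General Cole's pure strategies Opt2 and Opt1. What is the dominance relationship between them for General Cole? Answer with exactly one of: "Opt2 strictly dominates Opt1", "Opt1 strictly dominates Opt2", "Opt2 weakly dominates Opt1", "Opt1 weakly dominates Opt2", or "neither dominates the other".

neither dominates the other

Opt2's payoffs vs Opt1's, by General Rowe's action — A: 11<13, B: 8>2, C: 0<13, D: 1<6.
Opt2 does better at B but worse at A, C, D; neither strategy dominates the other.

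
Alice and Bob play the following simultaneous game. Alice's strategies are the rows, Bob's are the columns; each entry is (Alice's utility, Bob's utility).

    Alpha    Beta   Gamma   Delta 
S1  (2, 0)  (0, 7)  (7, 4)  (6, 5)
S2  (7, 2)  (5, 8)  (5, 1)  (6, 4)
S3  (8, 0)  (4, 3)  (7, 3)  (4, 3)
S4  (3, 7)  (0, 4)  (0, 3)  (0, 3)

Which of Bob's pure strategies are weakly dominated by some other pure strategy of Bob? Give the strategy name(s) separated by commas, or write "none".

Gamma, Delta

Alpha is not dominated — it holds its own against Beta at S4 (7>4); Gamma at S2 (2>1); Delta at S4 (7>3).
Nothing dominates Beta: Alpha at S1 (7>0); Gamma at S1 (7>4); Delta at S1 (7>5).
Gamma: dominated, since Beta does at least as well everywhere (S1: 7>4, S2: 8>1, S3: 3=3, S4: 4>3).
Delta: dominated, since Beta does at least as well everywhere (S1: 7>5, S2: 8>4, S3: 3=3, S4: 4>3).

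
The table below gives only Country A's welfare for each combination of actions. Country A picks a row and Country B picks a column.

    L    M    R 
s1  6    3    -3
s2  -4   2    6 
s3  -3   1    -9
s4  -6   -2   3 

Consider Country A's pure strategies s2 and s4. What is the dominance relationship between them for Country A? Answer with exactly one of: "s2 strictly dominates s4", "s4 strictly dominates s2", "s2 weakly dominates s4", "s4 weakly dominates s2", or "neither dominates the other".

s2's payoffs vs s4's, by Country B's action — L: -4>-6, M: 2>-2, R: 6>3.
s2 gives a strictly higher payoff against each choice by Country B, so s2 strictly dominates s4.

s2 strictly dominates s4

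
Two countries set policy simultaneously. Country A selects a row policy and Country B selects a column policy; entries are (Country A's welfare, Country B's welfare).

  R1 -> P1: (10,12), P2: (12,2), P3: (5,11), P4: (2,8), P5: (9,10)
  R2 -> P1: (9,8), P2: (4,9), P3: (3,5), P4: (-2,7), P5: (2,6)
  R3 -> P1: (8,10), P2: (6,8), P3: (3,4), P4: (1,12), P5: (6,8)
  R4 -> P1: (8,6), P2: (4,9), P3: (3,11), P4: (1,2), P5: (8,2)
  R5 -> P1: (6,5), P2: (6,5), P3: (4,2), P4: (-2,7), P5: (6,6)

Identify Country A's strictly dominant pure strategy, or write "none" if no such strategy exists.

R1 vs R2: P1: 10>9, P2: 12>4, P3: 5>3, P4: 2>-2, P5: 9>2.
R1 vs R3: P1: 10>8, P2: 12>6, P3: 5>3, P4: 2>1, P5: 9>6.
R1 vs R4: P1: 10>8, P2: 12>4, P3: 5>3, P4: 2>1, P5: 9>8.
R1 vs R5: P1: 10>6, P2: 12>6, P3: 5>4, P4: 2>-2, P5: 9>6.
R1 strictly beats every other strategy against every opponent action, so it is strictly dominant.

R1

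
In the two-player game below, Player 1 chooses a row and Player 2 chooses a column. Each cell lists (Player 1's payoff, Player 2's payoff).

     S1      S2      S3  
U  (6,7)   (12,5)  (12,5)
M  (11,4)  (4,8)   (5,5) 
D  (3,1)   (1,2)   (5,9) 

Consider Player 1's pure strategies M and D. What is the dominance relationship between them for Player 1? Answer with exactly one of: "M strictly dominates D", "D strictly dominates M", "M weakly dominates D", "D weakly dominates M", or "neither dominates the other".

M weakly dominates D

M's payoffs vs D's, by Player 2's action — S1: 11>3, S2: 4>1, S3: 5=5.
M is at least as good everywhere and strictly better somewhere (tied only at S3), so M weakly but not strictly dominates D.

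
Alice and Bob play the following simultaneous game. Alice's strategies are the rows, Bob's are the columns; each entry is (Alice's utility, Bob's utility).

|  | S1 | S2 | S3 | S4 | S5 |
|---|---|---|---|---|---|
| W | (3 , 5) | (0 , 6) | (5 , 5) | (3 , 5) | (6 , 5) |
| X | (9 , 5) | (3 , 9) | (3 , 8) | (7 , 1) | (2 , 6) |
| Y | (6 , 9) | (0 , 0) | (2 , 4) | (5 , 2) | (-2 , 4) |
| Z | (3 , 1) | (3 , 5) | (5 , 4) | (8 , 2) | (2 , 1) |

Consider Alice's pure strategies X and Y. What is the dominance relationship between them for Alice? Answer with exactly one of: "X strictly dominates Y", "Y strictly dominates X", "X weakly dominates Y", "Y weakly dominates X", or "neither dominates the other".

X strictly dominates Y

X's payoffs vs Y's, by Bob's action — S1: 9>6, S2: 3>0, S3: 3>2, S4: 7>5, S5: 2>-2.
Every comparison favours X, so X strictly dominates Y.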